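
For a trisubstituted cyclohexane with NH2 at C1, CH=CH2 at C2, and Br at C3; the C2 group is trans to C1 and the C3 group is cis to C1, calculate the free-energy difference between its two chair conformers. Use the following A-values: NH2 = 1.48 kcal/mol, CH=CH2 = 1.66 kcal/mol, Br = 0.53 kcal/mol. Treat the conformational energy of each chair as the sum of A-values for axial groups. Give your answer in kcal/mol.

Chair I (amino axial, vinyl axial, bromo axial): E = 3.67 kcal/mol.
Chair II (amino equatorial, vinyl equatorial, bromo equatorial): E = 0.00 kcal/mol.
ΔE = 3.67 − 0.00 = 3.67 kcal/mol; chair II is more stable.

3.67 kcal/mol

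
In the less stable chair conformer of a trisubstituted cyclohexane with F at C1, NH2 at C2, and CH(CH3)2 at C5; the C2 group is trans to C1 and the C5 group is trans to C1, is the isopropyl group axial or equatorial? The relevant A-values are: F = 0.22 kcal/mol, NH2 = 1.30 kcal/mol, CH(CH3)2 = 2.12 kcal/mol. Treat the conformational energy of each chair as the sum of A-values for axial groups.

Chair I (fluoro axial, amino axial, isopropyl equatorial): E = 1.52 kcal/mol.
Chair II (fluoro equatorial, amino equatorial, isopropyl axial): E = 2.12 kcal/mol.
Chair II is the less stable (higher-energy) conformer, and in that chair the isopropyl group is axial.

axial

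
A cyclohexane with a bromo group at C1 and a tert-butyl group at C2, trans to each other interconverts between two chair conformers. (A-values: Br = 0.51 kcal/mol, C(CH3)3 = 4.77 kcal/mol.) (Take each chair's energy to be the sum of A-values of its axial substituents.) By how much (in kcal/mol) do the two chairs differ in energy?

5.28 kcal/mol

C1 and C2 have opposite parity, so for the trans isomer the two substituents are e,e in one chair and a,a in the other.
Chair I (bromo axial, tert-butyl axial): E = 5.28 kcal/mol.
Chair II (bromo equatorial, tert-butyl equatorial): E = 0.00 kcal/mol.
ΔE = 5.28 − 0.00 = 5.28 kcal/mol; chair II is more stable.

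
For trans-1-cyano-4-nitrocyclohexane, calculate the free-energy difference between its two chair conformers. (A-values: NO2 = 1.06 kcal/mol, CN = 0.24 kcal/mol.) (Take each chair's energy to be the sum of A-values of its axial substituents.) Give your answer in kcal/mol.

C1 and C4 have opposite parity, so for the trans isomer the two substituents are e,e in one chair and a,a in the other.
Chair I (nitro axial, cyano axial): E = 1.30 kcal/mol.
Chair II (nitro equatorial, cyano equatorial): E = 0.00 kcal/mol.
ΔE = 1.30 − 0.00 = 1.30 kcal/mol; chair II is more stable.

1.30 kcal/mol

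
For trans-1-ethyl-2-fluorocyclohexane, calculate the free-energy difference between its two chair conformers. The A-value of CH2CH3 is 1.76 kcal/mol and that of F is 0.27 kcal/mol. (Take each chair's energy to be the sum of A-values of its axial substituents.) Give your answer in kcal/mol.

C1 and C2 have opposite parity, so for the trans isomer the two substituents are e,e in one chair and a,a in the other.
Chair I (ethyl axial, fluoro axial): E = 2.03 kcal/mol.
Chair II (ethyl equatorial, fluoro equatorial): E = 0.00 kcal/mol.
ΔE = 2.03 − 0.00 = 2.03 kcal/mol; chair II is more stable.

2.03 kcal/mol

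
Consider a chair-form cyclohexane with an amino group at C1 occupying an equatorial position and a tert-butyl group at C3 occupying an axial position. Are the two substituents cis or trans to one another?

C1 and C3 have the same parity, so their axial bonds point in the same direction.
With same-parity carbons, two substituents on the same face are both axial or both equatorial; opposite faces give one of each.
Here the groups are equatorial/axial → opposite face → trans.

trans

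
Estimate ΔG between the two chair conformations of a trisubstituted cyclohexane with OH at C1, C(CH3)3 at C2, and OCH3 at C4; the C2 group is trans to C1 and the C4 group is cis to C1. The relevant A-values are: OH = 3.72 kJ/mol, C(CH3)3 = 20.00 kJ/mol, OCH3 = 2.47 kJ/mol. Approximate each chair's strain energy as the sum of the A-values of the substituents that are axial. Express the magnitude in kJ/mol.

21.25 kJ/mol

Chair I (hydroxyl axial, tert-butyl axial, methoxy equatorial): E = 23.72 kJ/mol.
Chair II (hydroxyl equatorial, tert-butyl equatorial, methoxy axial): E = 2.47 kJ/mol.
ΔE = 23.72 − 2.47 = 21.25 kJ/mol; chair II is more stable.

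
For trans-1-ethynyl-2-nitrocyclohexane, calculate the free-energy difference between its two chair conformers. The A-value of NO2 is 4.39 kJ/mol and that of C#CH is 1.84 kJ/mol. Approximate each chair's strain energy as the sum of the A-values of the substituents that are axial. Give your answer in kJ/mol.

C1 and C2 have opposite parity, so for the trans isomer the two substituents are e,e in one chair and a,a in the other.
Chair I (nitro axial, ethynyl axial): E = 6.23 kJ/mol.
Chair II (nitro equatorial, ethynyl equatorial): E = 0.00 kJ/mol.
ΔE = 6.23 − 0.00 = 6.23 kJ/mol; chair II is more stable.

6.23 kJ/mol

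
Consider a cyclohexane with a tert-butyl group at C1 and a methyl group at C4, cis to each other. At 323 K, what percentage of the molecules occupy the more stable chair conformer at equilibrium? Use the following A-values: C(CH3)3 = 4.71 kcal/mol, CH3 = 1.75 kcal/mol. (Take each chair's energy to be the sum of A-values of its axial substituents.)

99.0%

C1 and C4 have opposite parity, so for the cis isomer the two substituents are one axial and one equatorial in each chair.
Chair I (tert-butyl axial, methyl equatorial): E = 4.71 kcal/mol; chair II (tert-butyl equatorial, methyl axial): E = 1.75 kcal/mol.
ΔG = 2.96 kcal/mol between the two chairs.
K = exp(ΔG/RT) with R = 1.987×10⁻³ kcal mol⁻¹ K⁻¹ and T = 323 K gives K ≈ 101.
Fraction in the lower-energy chair = K/(K+1) = 99.0%.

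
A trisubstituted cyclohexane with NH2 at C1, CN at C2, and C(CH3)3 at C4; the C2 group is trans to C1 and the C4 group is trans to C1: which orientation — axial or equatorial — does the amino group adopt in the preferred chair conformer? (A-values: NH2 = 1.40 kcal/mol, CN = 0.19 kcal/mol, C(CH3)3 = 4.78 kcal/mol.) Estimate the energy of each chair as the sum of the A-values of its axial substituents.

Chair I (amino axial, cyano axial, tert-butyl axial): E = 6.37 kcal/mol.
Chair II (amino equatorial, cyano equatorial, tert-butyl equatorial): E = 0.00 kcal/mol.
Chair II is the more stable (lower-energy) conformer, and in that chair the amino group is equatorial.

equatorial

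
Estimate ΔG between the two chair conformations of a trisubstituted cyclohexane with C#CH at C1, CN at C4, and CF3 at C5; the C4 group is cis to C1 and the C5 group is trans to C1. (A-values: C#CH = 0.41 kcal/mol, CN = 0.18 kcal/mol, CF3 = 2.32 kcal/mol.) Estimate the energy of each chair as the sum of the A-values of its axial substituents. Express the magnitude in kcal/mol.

Chair I (ethynyl axial, cyano equatorial, trifluoromethyl equatorial): E = 0.41 kcal/mol.
Chair II (ethynyl equatorial, cyano axial, trifluoromethyl axial): E = 2.50 kcal/mol.
ΔE = 2.50 − 0.41 = 2.09 kcal/mol; chair I is more stable.

2.09 kcal/mol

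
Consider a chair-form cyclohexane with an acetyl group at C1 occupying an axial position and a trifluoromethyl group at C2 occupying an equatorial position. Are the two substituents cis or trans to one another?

cis

C1 and C2 have opposite parity, so their axial bonds point in opposite directions.
With opposite-parity carbons, two substituents on the same face are one axial and one equatorial; opposite faces give both axial or both equatorial.
Here the groups are axial/equatorial → same face → cis.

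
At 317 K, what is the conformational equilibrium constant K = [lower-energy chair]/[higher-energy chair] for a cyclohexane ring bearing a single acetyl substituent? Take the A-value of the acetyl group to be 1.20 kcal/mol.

K ≈ 6.72

One chair has the acetyl group axial (E = 1.20 kcal/mol) and the other has it equatorial (E = 0).
ΔG = 1.20 kcal/mol between the two chairs.
K = exp(ΔG/RT) with R = 1.987×10⁻³ kcal mol⁻¹ K⁻¹ and T = 317 K gives K ≈ 6.72.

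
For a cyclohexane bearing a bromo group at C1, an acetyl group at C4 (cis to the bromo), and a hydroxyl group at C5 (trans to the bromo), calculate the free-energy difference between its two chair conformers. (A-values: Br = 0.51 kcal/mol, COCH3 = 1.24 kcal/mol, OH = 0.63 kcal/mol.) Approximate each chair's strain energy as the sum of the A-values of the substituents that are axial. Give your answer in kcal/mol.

1.36 kcal/mol

Chair I (bromo axial, acetyl equatorial, hydroxyl equatorial): E = 0.51 kcal/mol.
Chair II (bromo equatorial, acetyl axial, hydroxyl axial): E = 1.87 kcal/mol.
ΔE = 1.87 − 0.51 = 1.36 kcal/mol; chair I is more stable.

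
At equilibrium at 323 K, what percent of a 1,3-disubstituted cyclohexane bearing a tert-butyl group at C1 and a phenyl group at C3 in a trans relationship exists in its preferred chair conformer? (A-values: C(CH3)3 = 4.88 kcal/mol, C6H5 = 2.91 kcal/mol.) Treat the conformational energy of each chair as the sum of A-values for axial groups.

C1 and C3 have the same parity, so for the trans isomer the two substituents are one axial and one equatorial in each chair.
Chair I (tert-butyl axial, phenyl equatorial): E = 4.88 kcal/mol; chair II (tert-butyl equatorial, phenyl axial): E = 2.91 kcal/mol.
ΔG = 1.97 kcal/mol between the two chairs.
K = exp(ΔG/RT) with R = 1.987×10⁻³ kcal mol⁻¹ K⁻¹ and T = 323 K gives K ≈ 21.5.
Fraction in the lower-energy chair = K/(K+1) = 95.6%.

95.6%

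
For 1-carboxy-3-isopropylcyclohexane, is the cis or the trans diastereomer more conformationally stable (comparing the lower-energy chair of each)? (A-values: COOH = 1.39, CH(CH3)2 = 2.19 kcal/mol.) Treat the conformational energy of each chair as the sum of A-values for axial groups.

cis

At 1,3 positions (parity same): cis → (e,e or a,a); trans → (a,e or e,a).
Best chair for cis: E = 0.00 kcal/mol; best chair for trans: E = 1.39 kcal/mol.
The cis isomer is lower by 1.39 kcal/mol.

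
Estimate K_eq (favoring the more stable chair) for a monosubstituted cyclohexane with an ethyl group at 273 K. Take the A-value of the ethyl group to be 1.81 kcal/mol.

One chair has the ethyl group axial (E = 1.81 kcal/mol) and the other has it equatorial (E = 0).
ΔG = 1.81 kcal/mol between the two chairs.
K = exp(ΔG/RT) with R = 1.987×10⁻³ kcal mol⁻¹ K⁻¹ and T = 273 K gives K ≈ 28.1.

K ≈ 28.1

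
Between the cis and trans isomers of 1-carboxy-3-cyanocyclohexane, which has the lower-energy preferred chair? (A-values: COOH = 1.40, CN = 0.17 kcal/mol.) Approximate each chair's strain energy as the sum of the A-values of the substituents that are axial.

cis

At 1,3 positions (parity same): cis → (e,e or a,a); trans → (a,e or e,a).
Best chair for cis: E = 0.00 kcal/mol; best chair for trans: E = 0.17 kcal/mol.
The cis isomer is lower by 0.17 kcal/mol.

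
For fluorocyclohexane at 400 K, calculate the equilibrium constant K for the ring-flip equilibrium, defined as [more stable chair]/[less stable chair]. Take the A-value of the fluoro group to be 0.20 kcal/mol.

One chair has the fluoro group axial (E = 0.20 kcal/mol) and the other has it equatorial (E = 0).
ΔG = 0.20 kcal/mol between the two chairs.
K = exp(ΔG/RT) with R = 1.987×10⁻³ kcal mol⁻¹ K⁻¹ and T = 400 K gives K ≈ 1.29.

K ≈ 1.29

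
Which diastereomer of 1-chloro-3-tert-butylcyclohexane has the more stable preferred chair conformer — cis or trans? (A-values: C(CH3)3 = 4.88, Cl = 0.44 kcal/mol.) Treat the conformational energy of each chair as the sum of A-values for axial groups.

cis

At 1,3 positions (parity same): cis → (e,e or a,a); trans → (a,e or e,a).
Best chair for cis: E = 0.00 kcal/mol; best chair for trans: E = 0.44 kcal/mol.
The cis isomer is lower by 0.44 kcal/mol.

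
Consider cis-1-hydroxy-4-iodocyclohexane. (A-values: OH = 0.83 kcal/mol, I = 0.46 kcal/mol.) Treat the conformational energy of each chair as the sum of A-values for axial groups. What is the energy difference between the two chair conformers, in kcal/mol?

0.37 kcal/mol

C1 and C4 have opposite parity, so for the cis isomer the two substituents are one axial and one equatorial in each chair.
Chair I (hydroxyl axial, iodo equatorial): E = 0.83 kcal/mol.
Chair II (hydroxyl equatorial, iodo axial): E = 0.46 kcal/mol.
ΔE = 0.83 − 0.46 = 0.37 kcal/mol; chair II is more stable.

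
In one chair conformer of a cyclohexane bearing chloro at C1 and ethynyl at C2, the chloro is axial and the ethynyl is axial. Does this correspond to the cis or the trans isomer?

C1 and C2 have opposite parity, so their axial bonds point in opposite directions.
With opposite-parity carbons, two substituents on the same face are one axial and one equatorial; opposite faces give both axial or both equatorial.
Here the groups are axial/axial → opposite face → trans.

trans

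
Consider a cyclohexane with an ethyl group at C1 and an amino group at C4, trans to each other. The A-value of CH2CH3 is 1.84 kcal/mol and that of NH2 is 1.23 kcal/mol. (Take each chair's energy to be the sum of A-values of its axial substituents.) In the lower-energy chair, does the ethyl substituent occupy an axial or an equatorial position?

equatorial

C1 and C4 have opposite parity, so for the trans isomer the two substituents are e,e in one chair and a,a in the other.
Chair I (ethyl axial, amino axial): E = 3.07 kcal/mol.
Chair II (ethyl equatorial, amino equatorial): E = 0.00 kcal/mol.
Chair II is the more stable (lower-energy) conformer, and in that chair the ethyl group is equatorial.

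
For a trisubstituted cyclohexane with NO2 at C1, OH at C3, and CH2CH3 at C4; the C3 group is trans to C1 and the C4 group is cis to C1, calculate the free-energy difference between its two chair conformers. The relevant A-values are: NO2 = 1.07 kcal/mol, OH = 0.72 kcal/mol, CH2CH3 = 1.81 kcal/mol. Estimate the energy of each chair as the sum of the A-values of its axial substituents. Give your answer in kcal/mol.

1.46 kcal/mol

Chair I (nitro axial, hydroxyl equatorial, ethyl equatorial): E = 1.07 kcal/mol.
Chair II (nitro equatorial, hydroxyl axial, ethyl axial): E = 2.53 kcal/mol.
ΔE = 2.53 − 1.07 = 1.46 kcal/mol; chair I is more stable.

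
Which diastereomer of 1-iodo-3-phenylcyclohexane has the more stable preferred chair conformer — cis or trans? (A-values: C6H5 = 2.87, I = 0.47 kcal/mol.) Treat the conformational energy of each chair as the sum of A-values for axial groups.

At 1,3 positions (parity same): cis → (e,e or a,a); trans → (a,e or e,a).
Best chair for cis: E = 0.00 kcal/mol; best chair for trans: E = 0.47 kcal/mol.
The cis isomer is lower by 0.47 kcal/mol.

cis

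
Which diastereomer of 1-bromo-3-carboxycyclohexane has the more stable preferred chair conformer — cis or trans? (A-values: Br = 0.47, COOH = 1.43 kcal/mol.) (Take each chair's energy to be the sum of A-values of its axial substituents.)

cis

At 1,3 positions (parity same): cis → (e,e or a,a); trans → (a,e or e,a).
Best chair for cis: E = 0.00 kcal/mol; best chair for trans: E = 0.47 kcal/mol.
The cis isomer is lower by 0.47 kcal/mol.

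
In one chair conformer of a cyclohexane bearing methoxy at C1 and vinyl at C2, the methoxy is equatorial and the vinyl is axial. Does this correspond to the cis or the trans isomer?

C1 and C2 have opposite parity, so their axial bonds point in opposite directions.
With opposite-parity carbons, two substituents on the same face are one axial and one equatorial; opposite faces give both axial or both equatorial.
Here the groups are equatorial/axial → same face → cis.

cis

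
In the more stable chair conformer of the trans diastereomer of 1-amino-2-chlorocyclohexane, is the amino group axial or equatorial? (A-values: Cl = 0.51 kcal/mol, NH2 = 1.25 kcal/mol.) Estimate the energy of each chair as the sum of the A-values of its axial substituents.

equatorial

C1 and C2 have opposite parity, so for the trans isomer the two substituents are e,e in one chair and a,a in the other.
Chair I (chloro axial, amino axial): E = 1.76 kcal/mol.
Chair II (chloro equatorial, amino equatorial): E = 0.00 kcal/mol.
Chair II is the more stable (lower-energy) conformer, and in that chair the amino group is equatorial.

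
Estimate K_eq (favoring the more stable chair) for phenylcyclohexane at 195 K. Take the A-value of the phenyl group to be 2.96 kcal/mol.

One chair has the phenyl group axial (E = 2.96 kcal/mol) and the other has it equatorial (E = 0).
ΔG = 2.96 kcal/mol between the two chairs.
K = exp(ΔG/RT) with R = 1.987×10⁻³ kcal mol⁻¹ K⁻¹ and T = 195 K gives K ≈ 2.08e+03.

K ≈ 2078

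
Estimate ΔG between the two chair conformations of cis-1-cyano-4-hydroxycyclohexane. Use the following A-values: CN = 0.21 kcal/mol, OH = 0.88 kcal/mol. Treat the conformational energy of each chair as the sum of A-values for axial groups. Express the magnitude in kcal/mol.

C1 and C4 have opposite parity, so for the cis isomer the two substituents are one axial and one equatorial in each chair.
Chair I (cyano axial, hydroxyl equatorial): E = 0.21 kcal/mol.
Chair II (cyano equatorial, hydroxyl axial): E = 0.88 kcal/mol.
ΔE = 0.88 − 0.21 = 0.67 kcal/mol; chair I is more stable.

0.67 kcal/mol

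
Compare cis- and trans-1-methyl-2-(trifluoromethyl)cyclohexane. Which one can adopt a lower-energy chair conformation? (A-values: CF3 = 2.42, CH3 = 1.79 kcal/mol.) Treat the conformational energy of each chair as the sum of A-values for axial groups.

trans

At 1,2 positions (parity opposite): cis → (a,e or e,a); trans → (e,e or a,a).
Best chair for cis: E = 1.79 kcal/mol; best chair for trans: E = 0.00 kcal/mol.
The trans isomer is lower by 1.79 kcal/mol.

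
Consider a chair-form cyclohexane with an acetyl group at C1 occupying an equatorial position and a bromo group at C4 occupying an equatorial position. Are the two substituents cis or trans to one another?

C1 and C4 have opposite parity, so their axial bonds point in opposite directions.
With opposite-parity carbons, two substituents on the same face are one axial and one equatorial; opposite faces give both axial or both equatorial.
Here the groups are equatorial/equatorial → opposite face → trans.

trans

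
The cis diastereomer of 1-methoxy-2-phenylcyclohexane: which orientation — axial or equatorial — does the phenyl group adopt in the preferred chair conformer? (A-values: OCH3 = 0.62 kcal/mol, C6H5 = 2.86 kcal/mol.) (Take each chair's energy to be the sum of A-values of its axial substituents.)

C1 and C2 have opposite parity, so for the cis isomer the two substituents are one axial and one equatorial in each chair.
Chair I (methoxy axial, phenyl equatorial): E = 0.62 kcal/mol.
Chair II (methoxy equatorial, phenyl axial): E = 2.86 kcal/mol.
Chair I is the more stable (lower-energy) conformer, and in that chair the phenyl group is equatorial.

equatorial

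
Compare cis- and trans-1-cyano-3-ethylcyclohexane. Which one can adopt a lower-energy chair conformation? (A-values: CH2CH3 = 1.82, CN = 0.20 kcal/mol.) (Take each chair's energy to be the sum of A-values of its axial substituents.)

At 1,3 positions (parity same): cis → (e,e or a,a); trans → (a,e or e,a).
Best chair for cis: E = 0.00 kcal/mol; best chair for trans: E = 0.20 kcal/mol.
The cis isomer is lower by 0.20 kcal/mol.

cis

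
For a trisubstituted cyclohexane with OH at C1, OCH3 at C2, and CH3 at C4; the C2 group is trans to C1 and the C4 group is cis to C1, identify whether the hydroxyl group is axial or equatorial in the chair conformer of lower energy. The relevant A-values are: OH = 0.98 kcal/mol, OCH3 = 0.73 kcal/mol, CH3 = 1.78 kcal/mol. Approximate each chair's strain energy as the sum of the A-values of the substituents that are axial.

Chair I (hydroxyl axial, methoxy axial, methyl equatorial): E = 1.71 kcal/mol.
Chair II (hydroxyl equatorial, methoxy equatorial, methyl axial): E = 1.78 kcal/mol.
Chair I is the more stable (lower-energy) conformer, and in that chair the hydroxyl group is axial.

axial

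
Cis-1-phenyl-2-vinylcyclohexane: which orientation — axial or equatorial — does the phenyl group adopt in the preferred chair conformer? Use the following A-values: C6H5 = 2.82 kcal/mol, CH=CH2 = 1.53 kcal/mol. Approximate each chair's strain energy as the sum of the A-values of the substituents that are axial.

C1 and C2 have opposite parity, so for the cis isomer the two substituents are one axial and one equatorial in each chair.
Chair I (phenyl axial, vinyl equatorial): E = 2.82 kcal/mol.
Chair II (phenyl equatorial, vinyl axial): E = 1.53 kcal/mol.
Chair II is the more stable (lower-energy) conformer, and in that chair the phenyl group is equatorial.

equatorial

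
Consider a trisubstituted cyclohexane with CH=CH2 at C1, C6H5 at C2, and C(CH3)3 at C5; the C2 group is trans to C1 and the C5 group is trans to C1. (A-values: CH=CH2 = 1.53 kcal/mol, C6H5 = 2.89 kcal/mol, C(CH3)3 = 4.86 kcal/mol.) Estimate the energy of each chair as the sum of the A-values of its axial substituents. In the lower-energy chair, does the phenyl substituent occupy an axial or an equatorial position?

Chair I (vinyl axial, phenyl axial, tert-butyl equatorial): E = 4.42 kcal/mol.
Chair II (vinyl equatorial, phenyl equatorial, tert-butyl axial): E = 4.86 kcal/mol.
Chair I is the more stable (lower-energy) conformer, and in that chair the phenyl group is axial.

axial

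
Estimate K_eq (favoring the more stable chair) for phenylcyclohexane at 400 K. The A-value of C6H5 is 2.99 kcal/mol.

K ≈ 43.0

One chair has the phenyl group axial (E = 2.99 kcal/mol) and the other has it equatorial (E = 0).
ΔG = 2.99 kcal/mol between the two chairs.
K = exp(ΔG/RT) with R = 1.987×10⁻³ kcal mol⁻¹ K⁻¹ and T = 400 K gives K ≈ 43.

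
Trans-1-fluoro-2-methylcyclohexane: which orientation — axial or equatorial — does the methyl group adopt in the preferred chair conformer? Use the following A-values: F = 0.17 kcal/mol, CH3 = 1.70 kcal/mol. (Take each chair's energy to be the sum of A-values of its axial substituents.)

C1 and C2 have opposite parity, so for the trans isomer the two substituents are e,e in one chair and a,a in the other.
Chair I (fluoro axial, methyl axial): E = 1.87 kcal/mol.
Chair II (fluoro equatorial, methyl equatorial): E = 0.00 kcal/mol.
Chair II is the more stable (lower-energy) conformer, and in that chair the methyl group is equatorial.

equatorial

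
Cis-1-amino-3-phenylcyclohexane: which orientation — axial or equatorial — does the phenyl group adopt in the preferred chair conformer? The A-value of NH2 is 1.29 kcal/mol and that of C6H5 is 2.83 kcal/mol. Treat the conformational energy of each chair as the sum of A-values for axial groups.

equatorial

C1 and C3 have the same parity, so for the cis isomer the two substituents are e,e in one chair and a,a in the other.
Chair I (amino axial, phenyl axial): E = 4.12 kcal/mol.
Chair II (amino equatorial, phenyl equatorial): E = 0.00 kcal/mol.
Chair II is the more stable (lower-energy) conformer, and in that chair the phenyl group is equatorial.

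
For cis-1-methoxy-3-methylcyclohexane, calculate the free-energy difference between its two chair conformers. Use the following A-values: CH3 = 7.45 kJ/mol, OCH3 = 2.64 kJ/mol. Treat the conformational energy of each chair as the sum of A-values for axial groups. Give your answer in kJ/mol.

10.09 kJ/mol

C1 and C3 have the same parity, so for the cis isomer the two substituents are e,e in one chair and a,a in the other.
Chair I (methyl axial, methoxy axial): E = 10.09 kJ/mol.
Chair II (methyl equatorial, methoxy equatorial): E = 0.00 kJ/mol.
ΔE = 10.09 − 0.00 = 10.09 kJ/mol; chair II is more stable.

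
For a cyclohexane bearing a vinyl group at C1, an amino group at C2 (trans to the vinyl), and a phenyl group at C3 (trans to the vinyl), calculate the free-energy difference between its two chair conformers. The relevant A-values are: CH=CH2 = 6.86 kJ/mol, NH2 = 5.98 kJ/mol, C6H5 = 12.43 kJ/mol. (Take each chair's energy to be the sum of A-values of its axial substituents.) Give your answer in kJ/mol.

Chair I (vinyl axial, amino axial, phenyl equatorial): E = 12.84 kJ/mol.
Chair II (vinyl equatorial, amino equatorial, phenyl axial): E = 12.43 kJ/mol.
ΔE = 12.84 − 12.43 = 0.41 kJ/mol; chair II is more stable.

0.41 kJ/mol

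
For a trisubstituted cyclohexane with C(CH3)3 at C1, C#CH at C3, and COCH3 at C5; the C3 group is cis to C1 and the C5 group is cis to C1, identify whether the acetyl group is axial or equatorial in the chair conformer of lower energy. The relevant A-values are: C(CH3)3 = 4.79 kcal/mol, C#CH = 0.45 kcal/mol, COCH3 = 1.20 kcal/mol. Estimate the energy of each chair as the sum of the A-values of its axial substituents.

Chair I (tert-butyl axial, ethynyl axial, acetyl axial): E = 6.44 kcal/mol.
Chair II (tert-butyl equatorial, ethynyl equatorial, acetyl equatorial): E = 0.00 kcal/mol.
Chair II is the more stable (lower-energy) conformer, and in that chair the acetyl group is equatorial.

equatorial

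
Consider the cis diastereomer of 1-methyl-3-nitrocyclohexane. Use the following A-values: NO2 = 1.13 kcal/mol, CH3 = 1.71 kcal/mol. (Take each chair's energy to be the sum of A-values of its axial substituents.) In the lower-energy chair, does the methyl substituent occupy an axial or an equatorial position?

equatorial

C1 and C3 have the same parity, so for the cis isomer the two substituents are e,e in one chair and a,a in the other.
Chair I (nitro axial, methyl axial): E = 2.84 kcal/mol.
Chair II (nitro equatorial, methyl equatorial): E = 0.00 kcal/mol.
Chair II is the more stable (lower-energy) conformer, and in that chair the methyl group is equatorial.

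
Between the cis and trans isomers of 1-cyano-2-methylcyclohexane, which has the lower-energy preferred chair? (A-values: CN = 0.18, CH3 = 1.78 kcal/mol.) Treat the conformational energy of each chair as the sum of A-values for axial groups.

trans

At 1,2 positions (parity opposite): cis → (a,e or e,a); trans → (e,e or a,a).
Best chair for cis: E = 0.18 kcal/mol; best chair for trans: E = 0.00 kcal/mol.
The trans isomer is lower by 0.18 kcal/mol.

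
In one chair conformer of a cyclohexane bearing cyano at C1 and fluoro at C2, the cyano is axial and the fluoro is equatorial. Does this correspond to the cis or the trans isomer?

cis

C1 and C2 have opposite parity, so their axial bonds point in opposite directions.
With opposite-parity carbons, two substituents on the same face are one axial and one equatorial; opposite faces give both axial or both equatorial.
Here the groups are axial/equatorial → same face → cis.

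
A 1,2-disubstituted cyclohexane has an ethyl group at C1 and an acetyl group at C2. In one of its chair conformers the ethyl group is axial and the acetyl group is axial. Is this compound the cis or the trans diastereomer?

trans

C1 and C2 have opposite parity, so their axial bonds point in opposite directions.
With opposite-parity carbons, two substituents on the same face are one axial and one equatorial; opposite faces give both axial or both equatorial.
Here the groups are axial/axial → opposite face → trans.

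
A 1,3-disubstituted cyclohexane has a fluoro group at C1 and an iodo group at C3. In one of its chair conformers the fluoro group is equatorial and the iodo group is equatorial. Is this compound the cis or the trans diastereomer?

cis

C1 and C3 have the same parity, so their axial bonds point in the same direction.
With same-parity carbons, two substituents on the same face are both axial or both equatorial; opposite faces give one of each.
Here the groups are equatorial/equatorial → same face → cis.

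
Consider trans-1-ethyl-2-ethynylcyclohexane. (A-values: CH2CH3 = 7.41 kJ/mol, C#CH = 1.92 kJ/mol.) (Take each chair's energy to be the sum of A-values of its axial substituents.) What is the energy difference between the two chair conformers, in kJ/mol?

C1 and C2 have opposite parity, so for the trans isomer the two substituents are e,e in one chair and a,a in the other.
Chair I (ethyl axial, ethynyl axial): E = 9.33 kJ/mol.
Chair II (ethyl equatorial, ethynyl equatorial): E = 0.00 kJ/mol.
ΔE = 9.33 − 0.00 = 9.33 kJ/mol; chair II is more stable.

9.33 kJ/mol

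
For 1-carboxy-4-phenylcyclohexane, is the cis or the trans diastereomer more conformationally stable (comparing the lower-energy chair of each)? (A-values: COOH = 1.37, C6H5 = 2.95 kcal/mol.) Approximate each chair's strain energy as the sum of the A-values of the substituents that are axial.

At 1,4 positions (parity opposite): cis → (a,e or e,a); trans → (e,e or a,a).
Best chair for cis: E = 1.37 kcal/mol; best chair for trans: E = 0.00 kcal/mol.
The trans isomer is lower by 1.37 kcal/mol.

trans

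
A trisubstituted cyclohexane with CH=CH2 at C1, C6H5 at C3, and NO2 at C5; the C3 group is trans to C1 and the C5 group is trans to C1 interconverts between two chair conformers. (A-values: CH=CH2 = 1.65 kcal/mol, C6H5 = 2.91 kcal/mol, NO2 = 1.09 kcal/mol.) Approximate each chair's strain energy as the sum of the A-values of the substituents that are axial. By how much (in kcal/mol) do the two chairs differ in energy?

2.35 kcal/mol

Chair I (vinyl axial, phenyl equatorial, nitro equatorial): E = 1.65 kcal/mol.
Chair II (vinyl equatorial, phenyl axial, nitro axial): E = 4.00 kcal/mol.
ΔE = 4.00 − 1.65 = 2.35 kcal/mol; chair I is more stable.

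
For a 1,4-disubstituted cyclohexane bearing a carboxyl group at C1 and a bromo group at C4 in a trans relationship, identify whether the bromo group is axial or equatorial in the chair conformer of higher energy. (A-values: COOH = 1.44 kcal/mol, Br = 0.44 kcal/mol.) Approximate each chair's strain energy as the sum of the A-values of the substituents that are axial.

C1 and C4 have opposite parity, so for the trans isomer the two substituents are e,e in one chair and a,a in the other.
Chair I (carboxyl axial, bromo axial): E = 1.88 kcal/mol.
Chair II (carboxyl equatorial, bromo equatorial): E = 0.00 kcal/mol.
Chair I is the less stable (higher-energy) conformer, and in that chair the bromo group is axial.

axial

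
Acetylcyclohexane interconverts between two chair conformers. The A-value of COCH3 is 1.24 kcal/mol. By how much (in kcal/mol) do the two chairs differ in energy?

1.24 kcal/mol

A monosubstituted cyclohexane has one chair with the acetyl group axial (E = A = 1.24 kcal/mol) and one with it equatorial (E = 0).
ΔE = 1.24 − 0 = 1.24 kcal/mol.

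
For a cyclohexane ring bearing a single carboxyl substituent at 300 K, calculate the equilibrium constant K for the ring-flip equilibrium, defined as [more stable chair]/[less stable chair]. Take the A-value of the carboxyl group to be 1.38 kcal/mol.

One chair has the carboxyl group axial (E = 1.38 kcal/mol) and the other has it equatorial (E = 0).
ΔG = 1.38 kcal/mol between the two chairs.
K = exp(ΔG/RT) with R = 1.987×10⁻³ kcal mol⁻¹ K⁻¹ and T = 300 K gives K ≈ 10.1.

K ≈ 10.1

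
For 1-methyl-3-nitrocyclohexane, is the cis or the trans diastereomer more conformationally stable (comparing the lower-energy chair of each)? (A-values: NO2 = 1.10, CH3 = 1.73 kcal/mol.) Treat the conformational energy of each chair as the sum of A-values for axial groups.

cis

At 1,3 positions (parity same): cis → (e,e or a,a); trans → (a,e or e,a).
Best chair for cis: E = 0.00 kcal/mol; best chair for trans: E = 1.10 kcal/mol.
The cis isomer is lower by 1.10 kcal/mol.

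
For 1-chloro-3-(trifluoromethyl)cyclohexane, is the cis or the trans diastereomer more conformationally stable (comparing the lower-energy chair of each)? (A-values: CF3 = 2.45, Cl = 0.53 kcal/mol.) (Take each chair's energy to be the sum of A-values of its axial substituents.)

cis

At 1,3 positions (parity same): cis → (e,e or a,a); trans → (a,e or e,a).
Best chair for cis: E = 0.00 kcal/mol; best chair for trans: E = 0.53 kcal/mol.
The cis isomer is lower by 0.53 kcal/mol.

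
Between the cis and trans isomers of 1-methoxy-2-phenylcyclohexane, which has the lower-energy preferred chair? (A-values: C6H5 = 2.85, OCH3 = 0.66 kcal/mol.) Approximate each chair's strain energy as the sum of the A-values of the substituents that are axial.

At 1,2 positions (parity opposite): cis → (a,e or e,a); trans → (e,e or a,a).
Best chair for cis: E = 0.66 kcal/mol; best chair for trans: E = 0.00 kcal/mol.
The trans isomer is lower by 0.66 kcal/mol.

trans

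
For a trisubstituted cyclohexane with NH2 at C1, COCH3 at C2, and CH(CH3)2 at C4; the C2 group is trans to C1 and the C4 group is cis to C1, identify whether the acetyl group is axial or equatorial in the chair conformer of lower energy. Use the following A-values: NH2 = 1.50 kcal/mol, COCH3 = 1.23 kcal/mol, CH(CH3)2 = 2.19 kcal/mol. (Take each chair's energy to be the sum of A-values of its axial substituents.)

Chair I (amino axial, acetyl axial, isopropyl equatorial): E = 2.73 kcal/mol.
Chair II (amino equatorial, acetyl equatorial, isopropyl axial): E = 2.19 kcal/mol.
Chair II is the more stable (lower-energy) conformer, and in that chair the acetyl group is equatorial.

equatorial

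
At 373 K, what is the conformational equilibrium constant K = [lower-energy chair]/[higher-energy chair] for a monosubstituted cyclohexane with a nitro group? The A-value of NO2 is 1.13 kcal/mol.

K ≈ 4.59

One chair has the nitro group axial (E = 1.13 kcal/mol) and the other has it equatorial (E = 0).
ΔG = 1.13 kcal/mol between the two chairs.
K = exp(ΔG/RT) with R = 1.987×10⁻³ kcal mol⁻¹ K⁻¹ and T = 373 K gives K ≈ 4.59.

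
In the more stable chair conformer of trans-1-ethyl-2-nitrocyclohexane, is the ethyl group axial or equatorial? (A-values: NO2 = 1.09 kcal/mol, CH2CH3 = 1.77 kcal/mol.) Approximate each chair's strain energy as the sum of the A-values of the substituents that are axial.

C1 and C2 have opposite parity, so for the trans isomer the two substituents are e,e in one chair and a,a in the other.
Chair I (nitro axial, ethyl axial): E = 2.86 kcal/mol.
Chair II (nitro equatorial, ethyl equatorial): E = 0.00 kcal/mol.
Chair II is the more stable (lower-energy) conformer, and in that chair the ethyl group is equatorial.

equatorial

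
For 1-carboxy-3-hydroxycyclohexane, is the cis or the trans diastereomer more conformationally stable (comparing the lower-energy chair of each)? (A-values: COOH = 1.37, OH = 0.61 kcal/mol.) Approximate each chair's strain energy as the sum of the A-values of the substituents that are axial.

cis

At 1,3 positions (parity same): cis → (e,e or a,a); trans → (a,e or e,a).
Best chair for cis: E = 0.00 kcal/mol; best chair for trans: E = 0.61 kcal/mol.
The cis isomer is lower by 0.61 kcal/mol.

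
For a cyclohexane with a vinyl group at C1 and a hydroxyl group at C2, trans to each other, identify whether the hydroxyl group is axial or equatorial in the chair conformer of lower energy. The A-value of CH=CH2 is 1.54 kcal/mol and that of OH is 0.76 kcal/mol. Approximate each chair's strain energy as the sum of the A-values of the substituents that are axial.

equatorial

C1 and C2 have opposite parity, so for the trans isomer the two substituents are e,e in one chair and a,a in the other.
Chair I (vinyl axial, hydroxyl axial): E = 2.30 kcal/mol.
Chair II (vinyl equatorial, hydroxyl equatorial): E = 0.00 kcal/mol.
Chair II is the more stable (lower-energy) conformer, and in that chair the hydroxyl group is equatorial.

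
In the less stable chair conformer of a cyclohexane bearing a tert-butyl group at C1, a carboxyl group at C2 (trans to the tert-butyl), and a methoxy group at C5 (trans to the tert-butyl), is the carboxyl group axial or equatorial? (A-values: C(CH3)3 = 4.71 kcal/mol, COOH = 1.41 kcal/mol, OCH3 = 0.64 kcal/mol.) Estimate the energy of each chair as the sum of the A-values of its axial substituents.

axial

Chair I (tert-butyl axial, carboxyl axial, methoxy equatorial): E = 6.12 kcal/mol.
Chair II (tert-butyl equatorial, carboxyl equatorial, methoxy axial): E = 0.64 kcal/mol.
Chair I is the less stable (higher-energy) conformer, and in that chair the carboxyl group is axial.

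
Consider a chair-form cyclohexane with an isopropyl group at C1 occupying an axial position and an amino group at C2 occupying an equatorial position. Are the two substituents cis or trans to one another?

C1 and C2 have opposite parity, so their axial bonds point in opposite directions.
With opposite-parity carbons, two substituents on the same face are one axial and one equatorial; opposite faces give both axial or both equatorial.
Here the groups are axial/equatorial → same face → cis.

cis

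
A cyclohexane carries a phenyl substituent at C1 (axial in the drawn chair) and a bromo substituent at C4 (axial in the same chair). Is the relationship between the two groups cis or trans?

C1 and C4 have opposite parity, so their axial bonds point in opposite directions.
With opposite-parity carbons, two substituents on the same face are one axial and one equatorial; opposite faces give both axial or both equatorial.
Here the groups are axial/axial → opposite face → trans.

trans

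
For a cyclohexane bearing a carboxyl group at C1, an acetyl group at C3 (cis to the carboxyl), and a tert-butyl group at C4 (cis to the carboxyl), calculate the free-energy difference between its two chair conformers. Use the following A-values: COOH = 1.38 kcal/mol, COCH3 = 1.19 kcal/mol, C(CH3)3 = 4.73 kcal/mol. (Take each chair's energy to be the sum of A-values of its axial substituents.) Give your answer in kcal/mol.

2.16 kcal/mol

Chair I (carboxyl axial, acetyl axial, tert-butyl equatorial): E = 2.57 kcal/mol.
Chair II (carboxyl equatorial, acetyl equatorial, tert-butyl axial): E = 4.73 kcal/mol.
ΔE = 4.73 − 2.57 = 2.16 kcal/mol; chair I is more stable.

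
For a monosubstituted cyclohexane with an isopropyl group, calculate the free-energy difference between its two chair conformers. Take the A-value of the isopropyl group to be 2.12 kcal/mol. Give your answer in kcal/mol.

A monosubstituted cyclohexane has one chair with the isopropyl group axial (E = A = 2.12 kcal/mol) and one with it equatorial (E = 0).
ΔE = 2.12 − 0 = 2.12 kcal/mol.

2.12 kcal/mol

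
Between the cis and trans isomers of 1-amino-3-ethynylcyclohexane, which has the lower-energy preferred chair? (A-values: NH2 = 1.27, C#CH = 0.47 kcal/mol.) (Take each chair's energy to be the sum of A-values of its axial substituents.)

cis

At 1,3 positions (parity same): cis → (e,e or a,a); trans → (a,e or e,a).
Best chair for cis: E = 0.00 kcal/mol; best chair for trans: E = 0.47 kcal/mol.
The cis isomer is lower by 0.47 kcal/mol.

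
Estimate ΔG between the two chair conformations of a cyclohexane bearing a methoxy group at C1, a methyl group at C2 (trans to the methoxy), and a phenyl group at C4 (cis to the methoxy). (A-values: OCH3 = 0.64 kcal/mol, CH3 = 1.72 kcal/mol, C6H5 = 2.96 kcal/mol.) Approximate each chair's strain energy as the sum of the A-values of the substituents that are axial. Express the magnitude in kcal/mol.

Chair I (methoxy axial, methyl axial, phenyl equatorial): E = 2.36 kcal/mol.
Chair II (methoxy equatorial, methyl equatorial, phenyl axial): E = 2.96 kcal/mol.
ΔE = 2.96 − 2.36 = 0.60 kcal/mol; chair I is more stable.

0.60 kcal/mol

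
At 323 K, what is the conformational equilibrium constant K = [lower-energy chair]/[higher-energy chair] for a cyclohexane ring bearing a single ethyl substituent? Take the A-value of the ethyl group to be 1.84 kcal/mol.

One chair has the ethyl group axial (E = 1.84 kcal/mol) and the other has it equatorial (E = 0).
ΔG = 1.84 kcal/mol between the two chairs.
K = exp(ΔG/RT) with R = 1.987×10⁻³ kcal mol⁻¹ K⁻¹ and T = 323 K gives K ≈ 17.6.

K ≈ 17.6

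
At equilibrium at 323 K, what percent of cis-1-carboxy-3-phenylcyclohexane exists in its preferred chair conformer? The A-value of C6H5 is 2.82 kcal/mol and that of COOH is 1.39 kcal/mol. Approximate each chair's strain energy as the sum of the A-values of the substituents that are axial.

C1 and C3 have the same parity, so for the cis isomer the two substituents are e,e in one chair and a,a in the other.
Chair I (phenyl axial, carboxyl axial): E = 4.21 kcal/mol; chair II (phenyl equatorial, carboxyl equatorial): E = 0.00 kcal/mol.
ΔG = 4.21 kcal/mol between the two chairs.
K = exp(ΔG/RT) with R = 1.987×10⁻³ kcal mol⁻¹ K⁻¹ and T = 323 K gives K ≈ 706.
Fraction in the lower-energy chair = K/(K+1) = 99.9%.

99.9%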